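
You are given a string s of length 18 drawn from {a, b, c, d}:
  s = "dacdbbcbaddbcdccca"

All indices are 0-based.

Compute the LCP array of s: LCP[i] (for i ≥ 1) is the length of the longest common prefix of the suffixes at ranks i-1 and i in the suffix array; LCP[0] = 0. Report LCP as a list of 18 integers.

rank→(start, suffix):
  0 → (17, 'a')
  1 → (1, 'acdbbcbaddbcdccca')
  2 → (8, 'addbcdccca')
  3 → (7, 'baddbcdccca')
  4 → (4, 'bbcbaddbcdccca')
  5 → (5, 'bcbaddbcdccca')
  6 → (11, 'bcdccca')
  7 → (16, 'ca')
  8 → (6, 'cbaddbcdccca')
  9 → (15, 'cca')
  10 → (14, 'ccca')
  11 → (2, 'cdbbcbaddbcdccca')
  12 → (12, 'cdccca')
  13 → (0, 'dacdbbcbaddbcdccca')
  14 → (3, 'dbbcbaddbcdccca')
  15 → (10, 'dbcdccca')
  16 → (13, 'dccca')
  17 → (9, 'ddbcdccca')

SA = [17, 1, 8, 7, 4, 5, 11, 16, 6, 15, 14, 2, 12, 0, 3, 10, 13, 9]
rank  pair      lcp
   1  s[17:],s[1:]  1  'a'
   2  s[1:],s[8:]  1  'a'
   3  s[8:],s[7:]  0  ''
   4  s[7:],s[4:]  1  'b'
   5  s[4:],s[5:]  1  'b'
   6  s[5:],s[11:]  2  'bc'
   7  s[11:],s[16:]  0  ''
   8  s[16:],s[6:]  1  'c'
   9  s[6:],s[15:]  1  'c'
  10  s[15:],s[14:]  2  'cc'
  11  s[14:],s[2:]  1  'c'
  12  s[2:],s[12:]  2  'cd'
  13  s[12:],s[0:]  0  ''
  14  s[0:],s[3:]  1  'd'
  15  s[3:],s[10:]  2  'db'
  16  s[10:],s[13:]  1  'd'
  17  s[13:],s[9:]  1  'd'

[0, 1, 1, 0, 1, 1, 2, 0, 1, 1, 2, 1, 2, 0, 1, 2, 1, 1]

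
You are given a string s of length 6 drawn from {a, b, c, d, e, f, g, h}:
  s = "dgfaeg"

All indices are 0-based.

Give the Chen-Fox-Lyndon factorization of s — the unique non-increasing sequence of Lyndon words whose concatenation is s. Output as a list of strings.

emit factor 1: 'dgf' (i=0, period=3)
emit factor 2: 'aeg' (i=3, period=3)

["dgf", "aeg"]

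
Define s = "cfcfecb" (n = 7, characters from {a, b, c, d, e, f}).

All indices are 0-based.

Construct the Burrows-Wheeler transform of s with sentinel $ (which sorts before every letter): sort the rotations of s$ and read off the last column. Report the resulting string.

rank  rotation  last
    0  $cfcfecb  b
    1  b$cfcfec  c
    2  cb$cfcfe  e
    3  cfcfecb$  $
    4  cfecb$cf  f
    5  ecb$cfcf  f
    6  fcfecb$c  c
    7  fecb$cfc  c

bce$ffcc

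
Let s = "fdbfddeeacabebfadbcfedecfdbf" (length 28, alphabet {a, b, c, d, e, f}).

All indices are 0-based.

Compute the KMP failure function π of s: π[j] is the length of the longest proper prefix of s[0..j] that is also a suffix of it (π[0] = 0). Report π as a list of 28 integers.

π[0] = 0
j=1 s[j]='d': π[1]=0 (border '')
j=2 s[j]='b': π[2]=0 (border '')
j=3 s[j]='f': π[3]=1 (border 'f')
j=4 s[j]='d': π[4]=2 (border 'fd')
j=5 s[j]='d': k: 2→0; π[5]=0 (border '')
j=6 s[j]='e': π[6]=0 (border '')
j=7 s[j]='e': π[7]=0 (border '')
j=8 s[j]='a': π[8]=0 (border '')
j=9 s[j]='c': π[9]=0 (border '')
j=10 s[j]='a': π[10]=0 (border '')
j=11 s[j]='b': π[11]=0 (border '')
j=12 s[j]='e': π[12]=0 (border '')
j=13 s[j]='b': π[13]=0 (border '')
j=14 s[j]='f': π[14]=1 (border 'f')
j=15 s[j]='a': k: 1→0; π[15]=0 (border '')
j=16 s[j]='d': π[16]=0 (border '')
j=17 s[j]='b': π[17]=0 (border '')
j=18 s[j]='c': π[18]=0 (border '')
j=19 s[j]='f': π[19]=1 (border 'f')
j=20 s[j]='e': k: 1→0; π[20]=0 (border '')
j=21 s[j]='d': π[21]=0 (border '')
j=22 s[j]='e': π[22]=0 (border '')
j=23 s[j]='c': π[23]=0 (border '')
j=24 s[j]='f': π[24]=1 (border 'f')
j=25 s[j]='d': π[25]=2 (border 'fd')
j=26 s[j]='b': π[26]=3 (border 'fdb')
j=27 s[j]='f': π[27]=4 (border 'fdbf')

[0, 0, 0, 1, 2, 0, 0, 0, 0, 0, 0, 0, 0, 0, 1, 0, 0, 0, 0, 1, 0, 0, 0, 0, 1, 2, 3, 4]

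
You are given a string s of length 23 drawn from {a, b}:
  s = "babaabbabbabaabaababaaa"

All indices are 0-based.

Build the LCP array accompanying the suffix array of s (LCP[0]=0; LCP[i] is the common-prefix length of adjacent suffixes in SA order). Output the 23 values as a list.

[0, 1, 2, 2, 4, 3, 1, 4, 6, 5, 3, 2, 5, 0, 3, 5, 4, 2, 5, 6, 3, 1, 4]

rank→(start, suffix):
  0 → (22, 'a')
  1 → (21, 'aa')
  2 → (20, 'aaa')
  3 → (12, 'aabaababaaa')
  4 → (15, 'aababaaa')
  5 → (3, 'aabbabbabaabaababaaa')
  6 → (18, 'abaaa')
  7 → (10, 'abaabaababaaa')
  8 → (13, 'abaababaaa')
  9 → (1, 'abaabbabbabaabaababaaa')
  10 → (16, 'ababaaa')
  11 → (7, 'abbabaabaababaaa')
  12 → (4, 'abbabbabaabaababaaa')
  13 → (19, 'baaa')
  14 → (11, 'baabaababaaa')
  15 → (14, 'baababaaa')
  16 → (2, 'baabbabbabaabaababaaa')
  17 → (17, 'babaaa')
  18 → (9, 'babaabaababaaa')
  19 → (0, 'babaabbabbabaabaababaaa')
  20 → (6, 'babbabaabaababaaa')
  21 → (8, 'bbabaabaababaaa')
  22 → (5, 'bbabbabaabaababaaa')

SA = [22, 21, 20, 12, 15, 3, 18, 10, 13, 1, 16, 7, 4, 19, 11, 14, 2, 17, 9, 0, 6, 8, 5]
i: (SA[i-1],SA[i]) lcp shared
  1: (22,21) 1 'a'
  2: (21,20) 2 'aa'
  3: (20,12) 2 'aa'
  4: (12,15) 4 'aaba'
  5: (15,3) 3 'aab'
  6: (3,18) 1 'a'
  7: (18,10) 4 'abaa'
  8: (10,13) 6 'abaaba'
  9: (13,1) 5 'abaab'
  10: (1,16) 3 'aba'
  11: (16,7) 2 'ab'
  12: (7,4) 5 'abbab'
  13: (4,19) 0 ''
  14: (19,11) 3 'baa'
  15: (11,14) 5 'baaba'
  16: (14,2) 4 'baab'
  17: (2,17) 2 'ba'
  18: (17,9) 5 'babaa'
  19: (9,0) 6 'babaab'
  20: (0,6) 3 'bab'
  21: (6,8) 1 'b'
  22: (8,5) 4 'bbab'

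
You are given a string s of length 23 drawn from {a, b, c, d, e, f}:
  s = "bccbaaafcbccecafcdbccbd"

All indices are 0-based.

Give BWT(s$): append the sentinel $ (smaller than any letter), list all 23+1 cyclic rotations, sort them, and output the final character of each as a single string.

dbaacc$dccecfcbbbfcbccaa

rank  rotation                  last
    0  $bccbaaafcbccecafcdbccbd  d
    1  aaafcbccecafcdbccbd$bccb  b
    2  aafcbccecafcdbccbd$bccba  a
    3  afcbccecafcdbccbd$bccbaa  a
    4  afcdbccbd$bccbaaafcbccec  c
    5  baaafcbccecafcdbccbd$bcc  c
    6  bccbaaafcbccecafcdbccbd$  $
    7  bccbd$bccbaaafcbccecafcd  d
    8  bccecafcdbccbd$bccbaaafc  c
    9  bd$bccbaaafcbccecafcdbcc  c
   10  cafcdbccbd$bccbaaafcbcce  e
   11  cbaaafcbccecafcdbccbd$bc  c
   12  cbccecafcdbccbd$bccbaaaf  f
   13  cbd$bccbaaafcbccecafcdbc  c
   14  ccbaaafcbccecafcdbccbd$b  b
   15  ccbd$bccbaaafcbccecafcdb  b
   16  ccecafcdbccbd$bccbaaafcb  b
   17  cdbccbd$bccbaaafcbccecaf  f
   18  cecafcdbccbd$bccbaaafcbc  c
   19  d$bccbaaafcbccecafcdbccb  b
   20  dbccbd$bccbaaafcbccecafc  c
   21  ecafcdbccbd$bccbaaafcbcc  c
   22  fcbccecafcdbccbd$bccbaaa  a
   23  fcdbccbd$bccbaaafcbcceca  a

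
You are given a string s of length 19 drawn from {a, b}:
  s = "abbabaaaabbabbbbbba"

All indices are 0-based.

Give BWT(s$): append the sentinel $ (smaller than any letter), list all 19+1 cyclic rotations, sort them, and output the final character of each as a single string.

abbaab$abbabbbaabbba

rank  rotation              last
    0  $abbabaaaabbabbbbbba  a
    1  a$abbabaaaabbabbbbbb  b
    2  aaaabbabbbbbba$abbab  b
    3  aaabbabbbbbba$abbaba  a
    4  aabbabbbbbba$abbabaa  a
    5  abaaaabbabbbbbba$abb  b
    6  abbabaaaabbabbbbbba$  $
    7  abbabbbbbba$abbabaaa  a
    8  abbbbbba$abbabaaaabb  b
    9  ba$abbabaaaabbabbbbb  b
   10  baaaabbabbbbbba$abba  a
   11  babaaaabbabbbbbba$ab  b
   12  babbbbbba$abbabaaaab  b
   13  bba$abbabaaaabbabbbb  b
   14  bbabaaaabbabbbbbba$a  a
   15  bbabbbbbba$abbabaaaa  a
   16  bbba$abbabaaaabbabbb  b
   17  bbbba$abbabaaaabbabb  b
   18  bbbbba$abbabaaaabbab  b
   19  bbbbbba$abbabaaaabba  a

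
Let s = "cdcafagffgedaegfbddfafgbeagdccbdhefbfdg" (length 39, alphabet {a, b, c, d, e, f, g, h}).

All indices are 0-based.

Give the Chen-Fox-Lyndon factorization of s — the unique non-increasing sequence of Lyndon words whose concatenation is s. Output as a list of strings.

["cd", "c", "afagffged", "aegfbddfafgbeagdccbdhefbfdg"]

emit factor 1: 'cd' (i=0, period=2)
emit factor 2: 'c' (i=2, period=1)
emit factor 3: 'afagffged' (i=3, period=9)
emit factor 4: 'aegfbddfafgbeagdccbdhefbfdg' (i=12, period=27)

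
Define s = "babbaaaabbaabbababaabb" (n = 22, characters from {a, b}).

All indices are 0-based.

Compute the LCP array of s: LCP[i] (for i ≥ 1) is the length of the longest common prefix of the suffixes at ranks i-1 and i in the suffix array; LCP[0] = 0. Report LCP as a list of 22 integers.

[0, 3, 2, 4, 5, 1, 3, 2, 3, 5, 4, 0, 1, 3, 5, 2, 4, 3, 1, 2, 4, 3]

rank | idx | suffix
   0 |   4 | aaaabbaabbababaabb
   1 |   5 | aaabbaabbababaabb
   2 |  18 | aabb
   3 |   6 | aabbaabbababaabb
   4 |  10 | aabbababaabb
   5 |  16 | abaabb
   6 |  14 | ababaabb
   7 |  19 | abb
   8 |   1 | abbaaaabbaabbababaabb
   9 |   7 | abbaabbababaabb
  10 |  11 | abbababaabb
  11 |  21 | b
  12 |   3 | baaaabbaabbababaabb
  13 |  17 | baabb
  14 |   9 | baabbababaabb
  15 |  15 | babaabb
  16 |  13 | bababaabb
  17 |   0 | babbaaaabbaabbababaabb
  18 |  20 | bb
  19 |   2 | bbaaaabbaabbababaabb
  20 |   8 | bbaabbababaabb
  21 |  12 | bbababaabb

SA = [4, 5, 18, 6, 10, 16, 14, 19, 1, 7, 11, 21, 3, 17, 9, 15, 13, 0, 20, 2, 8, 12]
rank  pair      lcp
   1  s[4:],s[5:]  3  'aaa'
   2  s[5:],s[18:]  2  'aa'
   3  s[18:],s[6:]  4  'aabb'
   4  s[6:],s[10:]  5  'aabba'
   5  s[10:],s[16:]  1  'a'
   6  s[16:],s[14:]  3  'aba'
   7  s[14:],s[19:]  2  'ab'
   8  s[19:],s[1:]  3  'abb'
   9  s[1:],s[7:]  5  'abbaa'
  10  s[7:],s[11:]  4  'abba'
  11  s[11:],s[21:]  0  ''
  12  s[21:],s[3:]  1  'b'
  13  s[3:],s[17:]  3  'baa'
  14  s[17:],s[9:]  5  'baabb'
  15  s[9:],s[15:]  2  'ba'
  16  s[15:],s[13:]  4  'baba'
  17  s[13:],s[0:]  3  'bab'
  18  s[0:],s[20:]  1  'b'
  19  s[20:],s[2:]  2  'bb'
  20  s[2:],s[8:]  4  'bbaa'
  21  s[8:],s[12:]  3  'bba'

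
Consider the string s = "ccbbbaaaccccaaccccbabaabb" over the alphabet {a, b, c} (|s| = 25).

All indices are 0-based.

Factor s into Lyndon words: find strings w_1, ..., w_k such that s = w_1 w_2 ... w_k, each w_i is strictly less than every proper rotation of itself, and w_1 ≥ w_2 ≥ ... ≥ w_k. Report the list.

emit factor 1: 'c' (i=0, period=1)
emit factor 2: 'c' (i=1, period=1)
emit factor 3: 'b' (i=2, period=1)
emit factor 4: 'b' (i=3, period=1)
emit factor 5: 'b' (i=4, period=1)
emit factor 6: 'aaaccccaaccccbabaabb' (i=5, period=20)

["c", "c", "b", "b", "b", "aaaccccaaccccbabaabb"]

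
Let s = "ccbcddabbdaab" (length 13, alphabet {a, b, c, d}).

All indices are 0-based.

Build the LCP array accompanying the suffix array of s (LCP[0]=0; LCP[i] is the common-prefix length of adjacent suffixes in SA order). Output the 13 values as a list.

sorted suffixes:
  #0 SA[0]=10  'aab'
  #1 SA[1]=11  'ab'
  #2 SA[2]=6  'abbdaab'
  #3 SA[3]=12  'b'
  #4 SA[4]=7  'bbdaab'
  #5 SA[5]=2  'bcddabbdaab'
  #6 SA[6]=8  'bdaab'
  #7 SA[7]=1  'cbcddabbdaab'
  #8 SA[8]=0  'ccbcddabbdaab'
  #9 SA[9]=3  'cddabbdaab'
  #10 SA[10]=9  'daab'
  #11 SA[11]=5  'dabbdaab'
  #12 SA[12]=4  'ddabbdaab'

SA = [10, 11, 6, 12, 7, 2, 8, 1, 0, 3, 9, 5, 4]
rank  pair      lcp
   1  s[10:],s[11:]  1  'a'
   2  s[11:],s[6:]  2  'ab'
   3  s[6:],s[12:]  0  ''
   4  s[12:],s[7:]  1  'b'
   5  s[7:],s[2:]  1  'b'
   6  s[2:],s[8:]  1  'b'
   7  s[8:],s[1:]  0  ''
   8  s[1:],s[0:]  1  'c'
   9  s[0:],s[3:]  1  'c'
  10  s[3:],s[9:]  0  ''
  11  s[9:],s[5:]  2  'da'
  12  s[5:],s[4:]  1  'd'

[0, 1, 2, 0, 1, 1, 1, 0, 1, 1, 0, 2, 1]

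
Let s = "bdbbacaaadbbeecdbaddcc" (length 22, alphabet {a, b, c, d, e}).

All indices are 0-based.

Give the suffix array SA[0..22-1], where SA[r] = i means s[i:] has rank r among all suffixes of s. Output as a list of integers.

[6, 7, 4, 8, 17, 3, 16, 2, 10, 0, 11, 21, 5, 20, 14, 15, 1, 9, 19, 18, 13, 12]

rank | idx | suffix
   0 |   6 | aaadbbeecdbaddcc
   1 |   7 | aadbbeecdbaddcc
   2 |   4 | acaaadbbeecdbaddcc
   3 |   8 | adbbeecdbaddcc
   4 |  17 | addcc
   5 |   3 | bacaaadbbeecdbaddcc
   6 |  16 | baddcc
   7 |   2 | bbacaaadbbeecdbaddcc
   8 |  10 | bbeecdbaddcc
   9 |   0 | bdbbacaaadbbeecdbaddcc
  10 |  11 | beecdbaddcc
  11 |  21 | c
  12 |   5 | caaadbbeecdbaddcc
  13 |  20 | cc
  14 |  14 | cdbaddcc
  15 |  15 | dbaddcc
  16 |   1 | dbbacaaadbbeecdbaddcc
  17 |   9 | dbbeecdbaddcc
  18 |  19 | dcc
  19 |  18 | ddcc
  20 |  13 | ecdbaddcc
  21 |  12 | eecdbaddcc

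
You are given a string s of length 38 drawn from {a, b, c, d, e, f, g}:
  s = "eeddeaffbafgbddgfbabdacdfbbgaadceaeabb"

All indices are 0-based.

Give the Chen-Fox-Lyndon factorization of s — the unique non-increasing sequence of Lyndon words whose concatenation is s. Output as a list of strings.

["e", "e", "dde", "affbafgbddgfb", "abdacdfbbg", "aadceaeabb"]

emit factor 1: 'e' (i=0, period=1)
emit factor 2: 'e' (i=1, period=1)
emit factor 3: 'dde' (i=2, period=3)
emit factor 4: 'affbafgbddgfb' (i=5, period=13)
emit factor 5: 'abdacdfbbg' (i=18, period=10)
emit factor 6: 'aadceaeabb' (i=28, period=10)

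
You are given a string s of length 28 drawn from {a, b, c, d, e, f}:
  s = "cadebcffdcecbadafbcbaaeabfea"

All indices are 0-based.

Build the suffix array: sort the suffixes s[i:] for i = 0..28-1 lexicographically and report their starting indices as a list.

rank | idx | suffix
   0 |  27 | a
   1 |  20 | aaeabfea
   2 |  23 | abfea
   3 |  13 | adafbcbaaeabfea
   4 |   1 | adebcffdcecbadafbcbaaeabfea
   5 |  21 | aeabfea
   6 |  15 | afbcbaaeabfea
   7 |  19 | baaeabfea
   8 |  12 | badafbcbaaeabfea
   9 |  17 | bcbaaeabfea
  10 |   4 | bcffdcecbadafbcbaaeabfea
  11 |  24 | bfea
  12 |   0 | cadebcffdcecbadafbcbaaeabfea
  13 |  18 | cbaaeabfea
  14 |  11 | cbadafbcbaaeabfea
  15 |   9 | cecbadafbcbaaeabfea
  16 |   5 | cffdcecbadafbcbaaeabfea
  17 |  14 | dafbcbaaeabfea
  18 |   8 | dcecbadafbcbaaeabfea
  19 |   2 | debcffdcecbadafbcbaaeabfea
  20 |  26 | ea
  21 |  22 | eabfea
  22 |   3 | ebcffdcecbadafbcbaaeabfea
  23 |  10 | ecbadafbcbaaeabfea
  24 |  16 | fbcbaaeabfea
  25 |   7 | fdcecbadafbcbaaeabfea
  26 |  25 | fea
  27 |   6 | ffdcecbadafbcbaaeabfea

[27, 20, 23, 13, 1, 21, 15, 19, 12, 17, 4, 24, 0, 18, 11, 9, 5, 14, 8, 2, 26, 22, 3, 10, 16, 7, 25, 6]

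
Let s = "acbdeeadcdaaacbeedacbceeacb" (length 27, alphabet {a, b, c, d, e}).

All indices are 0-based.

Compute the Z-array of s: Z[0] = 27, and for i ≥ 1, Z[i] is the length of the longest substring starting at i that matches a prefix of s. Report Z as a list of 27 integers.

Z[0]=27
i=1: fresh scan; Z[1]=0
i=2: fresh scan; Z[2]=0
i=3: fresh scan; Z[3]=0
i=4: fresh scan; Z[4]=0
i=5: fresh scan; Z[5]=0
i=6: fresh scan; Z[6]=1 scan→box=[6,7)
i=7: fresh scan; Z[7]=0
i=8: fresh scan; Z[8]=0
i=9: fresh scan; Z[9]=0
i=10: fresh scan; Z[10]=1 scan→box=[10,11)
i=11: fresh scan; Z[11]=1 scan→box=[11,12)
i=12: fresh scan; Z[12]=3 scan→box=[12,15)
i=13: min(r-i=2, Z[1]=0)=0; Z[13]=0
i=14: min(r-i=1, Z[2]=0)=0; Z[14]=0
i=15: fresh scan; Z[15]=0
i=16: fresh scan; Z[16]=0
i=17: fresh scan; Z[17]=0
i=18: fresh scan; Z[18]=3 scan→box=[18,21)
i=19: min(r-i=2, Z[1]=0)=0; Z[19]=0
i=20: min(r-i=1, Z[2]=0)=0; Z[20]=0
i=21: fresh scan; Z[21]=0
i=22: fresh scan; Z[22]=0
i=23: fresh scan; Z[23]=0
i=24: fresh scan; Z[24]=3 scan→box=[24,27)
i=25: min(r-i=2, Z[1]=0)=0; Z[25]=0
i=26: min(r-i=1, Z[2]=0)=0; Z[26]=0

[27, 0, 0, 0, 0, 0, 1, 0, 0, 0, 1, 1, 3, 0, 0, 0, 0, 0, 3, 0, 0, 0, 0, 0, 3, 0, 0]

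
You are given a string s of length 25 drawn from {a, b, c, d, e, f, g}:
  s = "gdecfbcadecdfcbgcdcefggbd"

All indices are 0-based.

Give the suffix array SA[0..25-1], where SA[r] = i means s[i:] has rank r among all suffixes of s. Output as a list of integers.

[7, 5, 23, 14, 6, 13, 16, 10, 18, 3, 24, 17, 8, 1, 11, 9, 2, 19, 4, 12, 20, 22, 15, 0, 21]

sorted suffixes:
  #0 SA[0]=7  'adecdfcbgcdcefggbd'
  #1 SA[1]=5  'bcadecdfcbgcdcefggbd'
  #2 SA[2]=23  'bd'
  #3 SA[3]=14  'bgcdcefggbd'
  #4 SA[4]=6  'cadecdfcbgcdcefggbd'
  #5 SA[5]=13  'cbgcdcefggbd'
  #6 SA[6]=16  'cdcefggbd'
  #7 SA[7]=10  'cdfcbgcdcefggbd'
  #8 SA[8]=18  'cefggbd'
  #9 SA[9]=3  'cfbcadecdfcbgcdcefggbd'
  #10 SA[10]=24  'd'
  #11 SA[11]=17  'dcefggbd'
  #12 SA[12]=8  'decdfcbgcdcefggbd'
  #13 SA[13]=1  'decfbcadecdfcbgcdcefggbd'
  #14 SA[14]=11  'dfcbgcdcefggbd'
  #15 SA[15]=9  'ecdfcbgcdcefggbd'
  #16 SA[16]=2  'ecfbcadecdfcbgcdcefggbd'
  #17 SA[17]=19  'efggbd'
  #18 SA[18]=4  'fbcadecdfcbgcdcefggbd'
  #19 SA[19]=12  'fcbgcdcefggbd'
  #20 SA[20]=20  'fggbd'
  #21 SA[21]=22  'gbd'
  #22 SA[22]=15  'gcdcefggbd'
  #23 SA[23]=0  'gdecfbcadecdfcbgcdcefggbd'
  #24 SA[24]=21  'ggbd'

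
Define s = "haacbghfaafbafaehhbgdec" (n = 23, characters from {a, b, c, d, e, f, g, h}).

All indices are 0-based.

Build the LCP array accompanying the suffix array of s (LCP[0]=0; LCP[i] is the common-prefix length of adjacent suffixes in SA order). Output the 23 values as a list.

sorted suffixes:
  #0 SA[0]=1  'aacbghfaafbafaehhbgdec'
  #1 SA[1]=8  'aafbafaehhbgdec'
  #2 SA[2]=2  'acbghfaafbafaehhbgdec'
  #3 SA[3]=14  'aehhbgdec'
  #4 SA[4]=12  'afaehhbgdec'
  #5 SA[5]=9  'afbafaehhbgdec'
  #6 SA[6]=11  'bafaehhbgdec'
  #7 SA[7]=18  'bgdec'
  #8 SA[8]=4  'bghfaafbafaehhbgdec'
  #9 SA[9]=22  'c'
  #10 SA[10]=3  'cbghfaafbafaehhbgdec'
  #11 SA[11]=20  'dec'
  #12 SA[12]=21  'ec'
  #13 SA[13]=15  'ehhbgdec'
  #14 SA[14]=7  'faafbafaehhbgdec'
  #15 SA[15]=13  'faehhbgdec'
  #16 SA[16]=10  'fbafaehhbgdec'
  #17 SA[17]=19  'gdec'
  #18 SA[18]=5  'ghfaafbafaehhbgdec'
  #19 SA[19]=0  'haacbghfaafbafaehhbgdec'
  #20 SA[20]=17  'hbgdec'
  #21 SA[21]=6  'hfaafbafaehhbgdec'
  #22 SA[22]=16  'hhbgdec'

SA = [1, 8, 2, 14, 12, 9, 11, 18, 4, 22, 3, 20, 21, 15, 7, 13, 10, 19, 5, 0, 17, 6, 16]
[i] adj suffixes → lcp
  [1] 1/8 → 2 ('aa')
  [2] 8/2 → 1 ('a')
  [3] 2/14 → 1 ('a')
  [4] 14/12 → 1 ('a')
  [5] 12/9 → 2 ('af')
  [6] 9/11 → 0 ('')
  [7] 11/18 → 1 ('b')
  [8] 18/4 → 2 ('bg')
  [9] 4/22 → 0 ('')
  [10] 22/3 → 1 ('c')
  [11] 3/20 → 0 ('')
  [12] 20/21 → 0 ('')
  [13] 21/15 → 1 ('e')
  [14] 15/7 → 0 ('')
  [15] 7/13 → 2 ('fa')
  [16] 13/10 → 1 ('f')
  [17] 10/19 → 0 ('')
  [18] 19/5 → 1 ('g')
  [19] 5/0 → 0 ('')
  [20] 0/17 → 1 ('h')
  [21] 17/6 → 1 ('h')
  [22] 6/16 → 1 ('h')

[0, 2, 1, 1, 1, 2, 0, 1, 2, 0, 1, 0, 0, 1, 0, 2, 1, 0, 1, 0, 1, 1, 1]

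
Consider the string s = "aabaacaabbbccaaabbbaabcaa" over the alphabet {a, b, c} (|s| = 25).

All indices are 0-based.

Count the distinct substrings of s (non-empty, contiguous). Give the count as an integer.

276

rank | idx | suffix
   0 |  24 | a
   1 |  23 | aa
   2 |  13 | aaabbbaabcaa
   3 |   0 | aabaacaabbbccaaabbbaabcaa
   4 |  14 | aabbbaabcaa
   5 |   6 | aabbbccaaabbbaabcaa
   6 |  19 | aabcaa
   7 |   3 | aacaabbbccaaabbbaabcaa
   8 |   1 | abaacaabbbccaaabbbaabcaa
   9 |  15 | abbbaabcaa
  10 |   7 | abbbccaaabbbaabcaa
  11 |  20 | abcaa
  12 |   4 | acaabbbccaaabbbaabcaa
  13 |  18 | baabcaa
  14 |   2 | baacaabbbccaaabbbaabcaa
  15 |  17 | bbaabcaa
  16 |  16 | bbbaabcaa
  17 |   8 | bbbccaaabbbaabcaa
  18 |   9 | bbccaaabbbaabcaa
  19 |  21 | bcaa
  20 |  10 | bccaaabbbaabcaa
  21 |  22 | caa
  22 |  12 | caaabbbaabcaa
  23 |   5 | caabbbccaaabbbaabcaa
  24 |  11 | ccaaabbbaabcaa

SA = [24, 23, 13, 0, 14, 6, 19, 3, 1, 15, 7, 20, 4, 18, 2, 17, 16, 8, 9, 21, 10, 22, 12, 5, 11]
i: (SA[i-1],SA[i]) lcp shared
  1: (24,23) 1 'a'
  2: (23,13) 2 'aa'
  3: (13,0) 2 'aa'
  4: (0,14) 3 'aab'
  5: (14,6) 5 'aabbb'
  6: (6,19) 3 'aab'
  7: (19,3) 2 'aa'
  8: (3,1) 1 'a'
  9: (1,15) 2 'ab'
  10: (15,7) 4 'abbb'
  11: (7,20) 2 'ab'
  12: (20,4) 1 'a'
  13: (4,18) 0 ''
  14: (18,2) 3 'baa'
  15: (2,17) 1 'b'
  16: (17,16) 2 'bb'
  17: (16,8) 3 'bbb'
  18: (8,9) 2 'bb'
  19: (9,21) 1 'b'
  20: (21,10) 2 'bc'
  21: (10,22) 0 ''
  22: (22,12) 3 'caa'
  23: (12,5) 3 'caa'
  24: (5,11) 1 'c'

n(n+1)/2 = 25·26/2 = 325
Σ LCP = 0 + 1 + 2 + 2 + 3 + 5 + 3 + 2 + 1 + 2 + 4 + 2 + 1 + 0 + 3 + 1 + 2 + 3 + 2 + 1 + 2 + 0 + 3 + 3 + 1 = 49
distinct = 325 − 49 = 276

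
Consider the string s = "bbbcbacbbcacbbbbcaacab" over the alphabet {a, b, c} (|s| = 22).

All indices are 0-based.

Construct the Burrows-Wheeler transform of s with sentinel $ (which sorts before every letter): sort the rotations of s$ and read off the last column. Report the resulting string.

rank  rotation                 last
    0  $bbbcbacbbcacbbbbcaacab  b
    1  aacab$bbbcbacbbcacbbbbc  c
    2  ab$bbbcbacbbcacbbbbcaac  c
    3  acab$bbbcbacbbcacbbbbca  a
    4  acbbbbcaacab$bbbcbacbbc  c
    5  acbbcacbbbbcaacab$bbbcb  b
    6  b$bbbcbacbbcacbbbbcaaca  a
    7  bacbbcacbbbbcaacab$bbbc  c
    8  bbbbcaacab$bbbcbacbbcac  c
    9  bbbcaacab$bbbcbacbbcacb  b
   10  bbbcbacbbcacbbbbcaacab$  $
   11  bbcaacab$bbbcbacbbcacbb  b
   12  bbcacbbbbcaacab$bbbcbac  c
   13  bbcbacbbcacbbbbcaacab$b  b
   14  bcaacab$bbbcbacbbcacbbb  b
   15  bcacbbbbcaacab$bbbcbacb  b
   16  bcbacbbcacbbbbcaacab$bb  b
   17  caacab$bbbcbacbbcacbbbb  b
   18  cab$bbbcbacbbcacbbbbcaa  a
   19  cacbbbbcaacab$bbbcbacbb  b
   20  cbacbbcacbbbbcaacab$bbb  b
   21  cbbbbcaacab$bbbcbacbbca  a
   22  cbbcacbbbbcaacab$bbbcba  a

bccacbaccb$bcbbbbbabbaa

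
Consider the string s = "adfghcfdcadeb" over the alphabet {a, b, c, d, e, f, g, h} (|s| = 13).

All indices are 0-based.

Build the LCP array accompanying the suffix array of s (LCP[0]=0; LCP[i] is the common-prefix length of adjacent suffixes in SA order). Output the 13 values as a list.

[0, 2, 0, 0, 1, 0, 1, 1, 0, 0, 1, 0, 0]

rank→(start, suffix):
  0 → (9, 'adeb')
  1 → (0, 'adfghcfdcadeb')
  2 → (12, 'b')
  3 → (8, 'cadeb')
  4 → (5, 'cfdcadeb')
  5 → (7, 'dcadeb')
  6 → (10, 'deb')
  7 → (1, 'dfghcfdcadeb')
  8 → (11, 'eb')
  9 → (6, 'fdcadeb')
  10 → (2, 'fghcfdcadeb')
  11 → (3, 'ghcfdcadeb')
  12 → (4, 'hcfdcadeb')

SA = [9, 0, 12, 8, 5, 7, 10, 1, 11, 6, 2, 3, 4]
i: (SA[i-1],SA[i]) lcp shared
  1: (9,0) 2 'ad'
  2: (0,12) 0 ''
  3: (12,8) 0 ''
  4: (8,5) 1 'c'
  5: (5,7) 0 ''
  6: (7,10) 1 'd'
  7: (10,1) 1 'd'
  8: (1,11) 0 ''
  9: (11,6) 0 ''
  10: (6,2) 1 'f'
  11: (2,3) 0 ''
  12: (3,4) 0 ''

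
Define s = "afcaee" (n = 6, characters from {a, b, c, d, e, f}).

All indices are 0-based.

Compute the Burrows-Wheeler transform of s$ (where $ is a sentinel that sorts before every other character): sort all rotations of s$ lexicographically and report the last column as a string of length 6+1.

rank  rotation last
    0  $afcaee  e
    1  aee$afc  c
    2  afcaee$  $
    3  caee$af  f
    4  e$afcae  e
    5  ee$afca  a
    6  fcaee$a  a

ec$feaa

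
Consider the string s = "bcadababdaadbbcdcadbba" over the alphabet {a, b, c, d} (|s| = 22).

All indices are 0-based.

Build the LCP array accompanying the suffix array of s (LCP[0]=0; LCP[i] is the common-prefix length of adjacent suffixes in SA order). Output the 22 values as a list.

[0, 1, 1, 2, 1, 2, 4, 0, 2, 1, 2, 1, 2, 1, 0, 3, 1, 0, 2, 1, 3, 1]

sorted suffixes:
  #0 SA[0]=21  'a'
  #1 SA[1]=9  'aadbbcdcadbba'
  #2 SA[2]=4  'ababdaadbbcdcadbba'
  #3 SA[3]=6  'abdaadbbcdcadbba'
  #4 SA[4]=2  'adababdaadbbcdcadbba'
  #5 SA[5]=17  'adbba'
  #6 SA[6]=10  'adbbcdcadbba'
  #7 SA[7]=20  'ba'
  #8 SA[8]=5  'babdaadbbcdcadbba'
  #9 SA[9]=19  'bba'
  #10 SA[10]=12  'bbcdcadbba'
  #11 SA[11]=0  'bcadababdaadbbcdcadbba'
  #12 SA[12]=13  'bcdcadbba'
  #13 SA[13]=7  'bdaadbbcdcadbba'
  #14 SA[14]=1  'cadababdaadbbcdcadbba'
  #15 SA[15]=16  'cadbba'
  #16 SA[16]=14  'cdcadbba'
  #17 SA[17]=8  'daadbbcdcadbba'
  #18 SA[18]=3  'dababdaadbbcdcadbba'
  #19 SA[19]=18  'dbba'
  #20 SA[20]=11  'dbbcdcadbba'
  #21 SA[21]=15  'dcadbba'

SA = [21, 9, 4, 6, 2, 17, 10, 20, 5, 19, 12, 0, 13, 7, 1, 16, 14, 8, 3, 18, 11, 15]
[i] adj suffixes → lcp
  [1] 21/9 → 1 ('a')
  [2] 9/4 → 1 ('a')
  [3] 4/6 → 2 ('ab')
  [4] 6/2 → 1 ('a')
  [5] 2/17 → 2 ('ad')
  [6] 17/10 → 4 ('adbb')
  [7] 10/20 → 0 ('')
  [8] 20/5 → 2 ('ba')
  [9] 5/19 → 1 ('b')
  [10] 19/12 → 2 ('bb')
  [11] 12/0 → 1 ('b')
  [12] 0/13 → 2 ('bc')
  [13] 13/7 → 1 ('b')
  [14] 7/1 → 0 ('')
  [15] 1/16 → 3 ('cad')
  [16] 16/14 → 1 ('c')
  [17] 14/8 → 0 ('')
  [18] 8/3 → 2 ('da')
  [19] 3/18 → 1 ('d')
  [20] 18/11 → 3 ('dbb')
  [21] 11/15 → 1 ('d')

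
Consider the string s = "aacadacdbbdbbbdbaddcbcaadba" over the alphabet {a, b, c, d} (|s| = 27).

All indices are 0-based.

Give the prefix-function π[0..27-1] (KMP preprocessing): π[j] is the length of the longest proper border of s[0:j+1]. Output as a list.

[0, 1, 0, 1, 0, 1, 0, 0, 0, 0, 0, 0, 0, 0, 0, 0, 1, 0, 0, 0, 0, 0, 1, 2, 0, 0, 1]

π[0] = 0
j=1 s[j]='a': π[1]=1 (border 'a')
j=2 s[j]='c': k: 1→0; π[2]=0 (border '')
j=3 s[j]='a': π[3]=1 (border 'a')
j=4 s[j]='d': k: 1→0; π[4]=0 (border '')
j=5 s[j]='a': π[5]=1 (border 'a')
j=6 s[j]='c': k: 1→0; π[6]=0 (border '')
j=7 s[j]='d': π[7]=0 (border '')
j=8 s[j]='b': π[8]=0 (border '')
j=9 s[j]='b': π[9]=0 (border '')
j=10 s[j]='d': π[10]=0 (border '')
j=11 s[j]='b': π[11]=0 (border '')
j=12 s[j]='b': π[12]=0 (border '')
j=13 s[j]='b': π[13]=0 (border '')
j=14 s[j]='d': π[14]=0 (border '')
j=15 s[j]='b': π[15]=0 (border '')
j=16 s[j]='a': π[16]=1 (border 'a')
j=17 s[j]='d': k: 1→0; π[17]=0 (border '')
j=18 s[j]='d': π[18]=0 (border '')
j=19 s[j]='c': π[19]=0 (border '')
j=20 s[j]='b': π[20]=0 (border '')
j=21 s[j]='c': π[21]=0 (border '')
j=22 s[j]='a': π[22]=1 (border 'a')
j=23 s[j]='a': π[23]=2 (border 'aa')
j=24 s[j]='d': k: 2→1→0; π[24]=0 (border '')
j=25 s[j]='b': π[25]=0 (border '')
j=26 s[j]='a': π[26]=1 (border 'a')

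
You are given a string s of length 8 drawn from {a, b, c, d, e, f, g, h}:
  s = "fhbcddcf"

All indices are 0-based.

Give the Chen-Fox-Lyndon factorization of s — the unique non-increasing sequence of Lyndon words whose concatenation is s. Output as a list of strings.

emit factor 1: 'fh' (i=0, period=2)
emit factor 2: 'bcddcf' (i=2, period=6)

["fh", "bcddcf"]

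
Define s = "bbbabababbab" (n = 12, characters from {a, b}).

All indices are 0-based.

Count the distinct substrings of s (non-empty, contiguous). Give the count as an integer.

sorted suffixes:
  #0 SA[0]=10  'ab'
  #1 SA[1]=3  'abababbab'
  #2 SA[2]=5  'ababbab'
  #3 SA[3]=7  'abbab'
  #4 SA[4]=11  'b'
  #5 SA[5]=9  'bab'
  #6 SA[6]=2  'babababbab'
  #7 SA[7]=4  'bababbab'
  #8 SA[8]=6  'babbab'
  #9 SA[9]=8  'bbab'
  #10 SA[10]=1  'bbabababbab'
  #11 SA[11]=0  'bbbabababbab'

SA = [10, 3, 5, 7, 11, 9, 2, 4, 6, 8, 1, 0]
[i] adj suffixes → lcp
  [1] 10/3 → 2 ('ab')
  [2] 3/5 → 4 ('abab')
  [3] 5/7 → 2 ('ab')
  [4] 7/11 → 0 ('')
  [5] 11/9 → 1 ('b')
  [6] 9/2 → 3 ('bab')
  [7] 2/4 → 5 ('babab')
  [8] 4/6 → 3 ('bab')
  [9] 6/8 → 1 ('b')
  [10] 8/1 → 4 ('bbab')
  [11] 1/0 → 2 ('bb')

n(n+1)/2 = 12·13/2 = 78
Σ LCP = 0 + 2 + 4 + 2 + 0 + 1 + 3 + 5 + 3 + 1 + 4 + 2 = 27
distinct = 78 − 27 = 51

51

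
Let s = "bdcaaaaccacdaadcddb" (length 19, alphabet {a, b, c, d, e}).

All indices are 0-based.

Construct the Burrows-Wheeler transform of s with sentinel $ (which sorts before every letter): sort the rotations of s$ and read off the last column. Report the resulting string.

bcaadacad$dcaadcdbac

rank  rotation              last
    0  $bdcaaaaccacdaadcddb  b
    1  aaaaccacdaadcddb$bdc  c
    2  aaaccacdaadcddb$bdca  a
    3  aaccacdaadcddb$bdcaa  a
    4  aadcddb$bdcaaaaccacd  d
    5  accacdaadcddb$bdcaaa  a
    6  acdaadcddb$bdcaaaacc  c
    7  adcddb$bdcaaaaccacda  a
    8  b$bdcaaaaccacdaadcdd  d
    9  bdcaaaaccacdaadcddb$  $
   10  caaaaccacdaadcddb$bd  d
   11  cacdaadcddb$bdcaaaac  c
   12  ccacdaadcddb$bdcaaaa  a
   13  cdaadcddb$bdcaaaacca  a
   14  cddb$bdcaaaaccacdaad  d
   15  daadcddb$bdcaaaaccac  c
   16  db$bdcaaaaccacdaadcd  d
   17  dcaaaaccacdaadcddb$b  b
   18  dcddb$bdcaaaaccacdaa  a
   19  ddb$bdcaaaaccacdaadc  c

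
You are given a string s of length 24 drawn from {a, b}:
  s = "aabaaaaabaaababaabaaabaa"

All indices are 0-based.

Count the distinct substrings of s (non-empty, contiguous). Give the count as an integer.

rank→(start, suffix):
  0 → (23, 'a')
  1 → (22, 'aa')
  2 → (3, 'aaaaabaaababaabaaabaa')
  3 → (4, 'aaaabaaababaabaaabaa')
  4 → (18, 'aaabaa')
  5 → (5, 'aaabaaababaabaaabaa')
  6 → (9, 'aaababaabaaabaa')
  7 → (19, 'aabaa')
  8 → (0, 'aabaaaaabaaababaabaaabaa')
  9 → (15, 'aabaaabaa')
  10 → (6, 'aabaaababaabaaabaa')
  11 → (10, 'aababaabaaabaa')
  12 → (20, 'abaa')
  13 → (1, 'abaaaaabaaababaabaaabaa')
  14 → (16, 'abaaabaa')
  15 → (7, 'abaaababaabaaabaa')
  16 → (13, 'abaabaaabaa')
  17 → (11, 'ababaabaaabaa')
  18 → (21, 'baa')
  19 → (2, 'baaaaabaaababaabaaabaa')
  20 → (17, 'baaabaa')
  21 → (8, 'baaababaabaaabaa')
  22 → (14, 'baabaaabaa')
  23 → (12, 'babaabaaabaa')

SA = [23, 22, 3, 4, 18, 5, 9, 19, 0, 15, 6, 10, 20, 1, 16, 7, 13, 11, 21, 2, 17, 8, 14, 12]
[i] adj suffixes → lcp
  [1] 23/22 → 1 ('a')
  [2] 22/3 → 2 ('aa')
  [3] 3/4 → 4 ('aaaa')
  [4] 4/18 → 3 ('aaa')
  [5] 18/5 → 6 ('aaabaa')
  [6] 5/9 → 5 ('aaaba')
  [7] 9/19 → 2 ('aa')
  [8] 19/0 → 5 ('aabaa')
  [9] 0/15 → 6 ('aabaaa')
  [10] 15/6 → 8 ('aabaaaba')
  [11] 6/10 → 4 ('aaba')
  [12] 10/20 → 1 ('a')
  [13] 20/1 → 4 ('abaa')
  [14] 1/16 → 5 ('abaaa')
  [15] 16/7 → 7 ('abaaaba')
  [16] 7/13 → 4 ('abaa')
  [17] 13/11 → 3 ('aba')
  [18] 11/21 → 0 ('')
  [19] 21/2 → 3 ('baa')
  [20] 2/17 → 4 ('baaa')
  [21] 17/8 → 6 ('baaaba')
  [22] 8/14 → 3 ('baa')
  [23] 14/12 → 2 ('ba')

n(n+1)/2 = 24·25/2 = 300
Σ LCP = 0 + 1 + 2 + 4 + 3 + 6 + 5 + 2 + 5 + 6 + 8 + 4 + 1 + 4 + 5 + 7 + 4 + 3 + 0 + 3 + 4 + 6 + 3 + 2 = 88
distinct = 300 − 88 = 212

212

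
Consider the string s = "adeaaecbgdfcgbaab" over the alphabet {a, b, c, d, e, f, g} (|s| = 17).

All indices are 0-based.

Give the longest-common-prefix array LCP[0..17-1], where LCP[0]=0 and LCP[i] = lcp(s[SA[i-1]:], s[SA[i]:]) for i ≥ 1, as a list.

rank | idx | suffix
   0 |  14 | aab
   1 |   3 | aaecbgdfcgbaab
   2 |  15 | ab
   3 |   0 | adeaaecbgdfcgbaab
   4 |   4 | aecbgdfcgbaab
   5 |  16 | b
   6 |  13 | baab
   7 |   7 | bgdfcgbaab
   8 |   6 | cbgdfcgbaab
   9 |  11 | cgbaab
  10 |   1 | deaaecbgdfcgbaab
  11 |   9 | dfcgbaab
  12 |   2 | eaaecbgdfcgbaab
  13 |   5 | ecbgdfcgbaab
  14 |  10 | fcgbaab
  15 |  12 | gbaab
  16 |   8 | gdfcgbaab

SA = [14, 3, 15, 0, 4, 16, 13, 7, 6, 11, 1, 9, 2, 5, 10, 12, 8]
i: (SA[i-1],SA[i]) lcp shared
  1: (14,3) 2 'aa'
  2: (3,15) 1 'a'
  3: (15,0) 1 'a'
  4: (0,4) 1 'a'
  5: (4,16) 0 ''
  6: (16,13) 1 'b'
  7: (13,7) 1 'b'
  8: (7,6) 0 ''
  9: (6,11) 1 'c'
  10: (11,1) 0 ''
  11: (1,9) 1 'd'
  12: (9,2) 0 ''
  13: (2,5) 1 'e'
  14: (5,10) 0 ''
  15: (10,12) 0 ''
  16: (12,8) 1 'g'

[0, 2, 1, 1, 1, 0, 1, 1, 0, 1, 0, 1, 0, 1, 0, 0, 1]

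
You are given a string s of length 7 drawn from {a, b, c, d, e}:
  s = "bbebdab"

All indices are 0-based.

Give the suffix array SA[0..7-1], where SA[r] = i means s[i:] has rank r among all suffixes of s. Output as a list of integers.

sorted suffixes:
  #0 SA[0]=5  'ab'
  #1 SA[1]=6  'b'
  #2 SA[2]=0  'bbebdab'
  #3 SA[3]=3  'bdab'
  #4 SA[4]=1  'bebdab'
  #5 SA[5]=4  'dab'
  #6 SA[6]=2  'ebdab'

[5, 6, 0, 3, 1, 4, 2]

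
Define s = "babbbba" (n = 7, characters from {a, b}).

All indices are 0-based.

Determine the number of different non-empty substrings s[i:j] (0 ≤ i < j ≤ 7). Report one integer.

19

rank | idx | suffix
   0 |   6 | a
   1 |   1 | abbbba
   2 |   5 | ba
   3 |   0 | babbbba
   4 |   4 | bba
   5 |   3 | bbba
   6 |   2 | bbbba

SA = [6, 1, 5, 0, 4, 3, 2]
[i] adj suffixes → lcp
  [1] 6/1 → 1 ('a')
  [2] 1/5 → 0 ('')
  [3] 5/0 → 2 ('ba')
  [4] 0/4 → 1 ('b')
  [5] 4/3 → 2 ('bb')
  [6] 3/2 → 3 ('bbb')

n(n+1)/2 = 7·8/2 = 28
Σ LCP = 0 + 1 + 0 + 2 + 1 + 2 + 3 = 9
distinct = 28 − 9 = 19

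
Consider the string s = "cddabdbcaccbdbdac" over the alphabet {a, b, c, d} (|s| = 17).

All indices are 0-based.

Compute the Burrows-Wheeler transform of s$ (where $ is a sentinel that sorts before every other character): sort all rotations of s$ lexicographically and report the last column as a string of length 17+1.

rank  rotation            last
    0  $cddabdbcaccbdbdac  c
    1  abdbcaccbdbdac$cdd  d
    2  ac$cddabdbcaccbdbd  d
    3  accbdbdac$cddabdbc  c
    4  bcaccbdbdac$cddabd  d
    5  bdac$cddabdbcaccbd  d
    6  bdbcaccbdbdac$cdda  a
    7  bdbdac$cddabdbcacc  c
    8  c$cddabdbcaccbdbda  a
    9  caccbdbdac$cddabdb  b
   10  cbdbdac$cddabdbcac  c
   11  ccbdbdac$cddabdbca  a
   12  cddabdbcaccbdbdac$  $
   13  dabdbcaccbdbdac$cd  d
   14  dac$cddabdbcaccbdb  b
   15  dbcaccbdbdac$cddab  b
   16  dbdac$cddabdbcaccb  b
   17  ddabdbcaccbdbdac$c  c

cddcddacabca$dbbbc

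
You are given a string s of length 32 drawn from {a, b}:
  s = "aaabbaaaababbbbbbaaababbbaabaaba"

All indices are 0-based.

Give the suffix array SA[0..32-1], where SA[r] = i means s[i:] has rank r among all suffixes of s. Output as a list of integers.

[31, 5, 17, 6, 0, 28, 25, 18, 7, 1, 29, 26, 19, 8, 2, 21, 10, 30, 4, 16, 27, 24, 20, 9, 3, 15, 23, 14, 22, 13, 12, 11]

rank→(start, suffix):
  0 → (31, 'a')
  1 → (5, 'aaaababbbbbbaaababbbaabaaba')
  2 → (17, 'aaababbbaabaaba')
  3 → (6, 'aaababbbbbbaaababbbaabaaba')
  4 → (0, 'aaabbaaaababbbbbbaaababbbaabaaba')
  5 → (28, 'aaba')
  6 → (25, 'aabaaba')
  7 → (18, 'aababbbaabaaba')
  8 → (7, 'aababbbbbbaaababbbaabaaba')
  9 → (1, 'aabbaaaababbbbbbaaababbbaabaaba')
  10 → (29, 'aba')
  11 → (26, 'abaaba')
  12 → (19, 'ababbbaabaaba')
  13 → (8, 'ababbbbbbaaababbbaabaaba')
  14 → (2, 'abbaaaababbbbbbaaababbbaabaaba')
  15 → (21, 'abbbaabaaba')
  16 → (10, 'abbbbbbaaababbbaabaaba')
  17 → (30, 'ba')
  18 → (4, 'baaaababbbbbbaaababbbaabaaba')
  19 → (16, 'baaababbbaabaaba')
  20 → (27, 'baaba')
  21 → (24, 'baabaaba')
  22 → (20, 'babbbaabaaba')
  23 → (9, 'babbbbbbaaababbbaabaaba')
  24 → (3, 'bbaaaababbbbbbaaababbbaabaaba')
  25 → (15, 'bbaaababbbaabaaba')
  26 → (23, 'bbaabaaba')
  27 → (14, 'bbbaaababbbaabaaba')
  28 → (22, 'bbbaabaaba')
  29 → (13, 'bbbbaaababbbaabaaba')
  30 → (12, 'bbbbbaaababbbaabaaba')
  31 → (11, 'bbbbbbaaababbbaabaaba')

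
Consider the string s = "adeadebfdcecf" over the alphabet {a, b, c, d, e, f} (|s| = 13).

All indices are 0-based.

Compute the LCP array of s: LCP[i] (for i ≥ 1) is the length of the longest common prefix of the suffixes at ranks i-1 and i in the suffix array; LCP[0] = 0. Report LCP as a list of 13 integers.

sorted suffixes:
  #0 SA[0]=0  'adeadebfdcecf'
  #1 SA[1]=3  'adebfdcecf'
  #2 SA[2]=6  'bfdcecf'
  #3 SA[3]=9  'cecf'
  #4 SA[4]=11  'cf'
  #5 SA[5]=8  'dcecf'
  #6 SA[6]=1  'deadebfdcecf'
  #7 SA[7]=4  'debfdcecf'
  #8 SA[8]=2  'eadebfdcecf'
  #9 SA[9]=5  'ebfdcecf'
  #10 SA[10]=10  'ecf'
  #11 SA[11]=12  'f'
  #12 SA[12]=7  'fdcecf'

SA = [0, 3, 6, 9, 11, 8, 1, 4, 2, 5, 10, 12, 7]
[i] adj suffixes → lcp
  [1] 0/3 → 3 ('ade')
  [2] 3/6 → 0 ('')
  [3] 6/9 → 0 ('')
  [4] 9/11 → 1 ('c')
  [5] 11/8 → 0 ('')
  [6] 8/1 → 1 ('d')
  [7] 1/4 → 2 ('de')
  [8] 4/2 → 0 ('')
  [9] 2/5 → 1 ('e')
  [10] 5/10 → 1 ('e')
  [11] 10/12 → 0 ('')
  [12] 12/7 → 1 ('f')

[0, 3, 0, 0, 1, 0, 1, 2, 0, 1, 1, 0, 1]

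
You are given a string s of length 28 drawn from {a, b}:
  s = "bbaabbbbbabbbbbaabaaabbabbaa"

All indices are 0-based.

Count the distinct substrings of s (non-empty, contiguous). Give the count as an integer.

319

rank→(start, suffix):
  0 → (27, 'a')
  1 → (26, 'aa')
  2 → (18, 'aaabbabbaa')
  3 → (15, 'aabaaabbabbaa')
  4 → (19, 'aabbabbaa')
  5 → (2, 'aabbbbbabbbbbaabaaabbabbaa')
  6 → (16, 'abaaabbabbaa')
  7 → (23, 'abbaa')
  8 → (20, 'abbabbaa')
  9 → (9, 'abbbbbaabaaabbabbaa')
  10 → (3, 'abbbbbabbbbbaabaaabbabbaa')
  11 → (25, 'baa')
  12 → (17, 'baaabbabbaa')
  13 → (14, 'baabaaabbabbaa')
  14 → (1, 'baabbbbbabbbbbaabaaabbabbaa')
  15 → (22, 'babbaa')
  16 → (8, 'babbbbbaabaaabbabbaa')
  17 → (24, 'bbaa')
  18 → (13, 'bbaabaaabbabbaa')
  19 → (0, 'bbaabbbbbabbbbbaabaaabbabbaa')
  20 → (21, 'bbabbaa')
  21 → (7, 'bbabbbbbaabaaabbabbaa')
  22 → (12, 'bbbaabaaabbabbaa')
  23 → (6, 'bbbabbbbbaabaaabbabbaa')
  24 → (11, 'bbbbaabaaabbabbaa')
  25 → (5, 'bbbbabbbbbaabaaabbabbaa')
  26 → (10, 'bbbbbaabaaabbabbaa')
  27 → (4, 'bbbbbabbbbbaabaaabbabbaa')

SA = [27, 26, 18, 15, 19, 2, 16, 23, 20, 9, 3, 25, 17, 14, 1, 22, 8, 24, 13, 0, 21, 7, 12, 6, 11, 5, 10, 4]
rank  pair      lcp
   1  s[27:],s[26:]  1  'a'
   2  s[26:],s[18:]  2  'aa'
   3  s[18:],s[15:]  2  'aa'
   4  s[15:],s[19:]  3  'aab'
   5  s[19:],s[2:]  4  'aabb'
   6  s[2:],s[16:]  1  'a'
   7  s[16:],s[23:]  2  'ab'
   8  s[23:],s[20:]  4  'abba'
   9  s[20:],s[9:]  3  'abb'
  10  s[9:],s[3:]  7  'abbbbba'
  11  s[3:],s[25:]  0  ''
  12  s[25:],s[17:]  3  'baa'
  13  s[17:],s[14:]  3  'baa'
  14  s[14:],s[1:]  4  'baab'
  15  s[1:],s[22:]  2  'ba'
  16  s[22:],s[8:]  4  'babb'
  17  s[8:],s[24:]  1  'b'
  18  s[24:],s[13:]  4  'bbaa'
  19  s[13:],s[0:]  5  'bbaab'
  20  s[0:],s[21:]  3  'bba'
  21  s[21:],s[7:]  5  'bbabb'
  22  s[7:],s[12:]  2  'bb'
  23  s[12:],s[6:]  4  'bbba'
  24  s[6:],s[11:]  3  'bbb'
  25  s[11:],s[5:]  5  'bbbba'
  26  s[5:],s[10:]  4  'bbbb'
  27  s[10:],s[4:]  6  'bbbbba'

n(n+1)/2 = 28·29/2 = 406
Σ LCP = 0 + 1 + 2 + 2 + 3 + 4 + 1 + 2 + 4 + 3 + 7 + 0 + 3 + 3 + 4 + 2 + 4 + 1 + 4 + 5 + 3 + 5 + 2 + 4 + 3 + 5 + 4 + 6 = 87
distinct = 406 − 87 = 319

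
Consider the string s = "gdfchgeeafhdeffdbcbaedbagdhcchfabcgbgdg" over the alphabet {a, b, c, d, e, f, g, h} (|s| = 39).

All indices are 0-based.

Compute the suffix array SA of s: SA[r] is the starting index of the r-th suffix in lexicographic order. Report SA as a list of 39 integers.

[31, 19, 8, 23, 18, 22, 16, 32, 35, 17, 27, 33, 28, 3, 21, 15, 11, 1, 37, 25, 7, 20, 6, 12, 30, 2, 14, 13, 9, 38, 34, 0, 36, 24, 5, 26, 10, 29, 4]

rank | idx | suffix
   0 |  31 | abcgbgdg
   1 |  19 | aedbagdhcchfabcgbgdg
   2 |   8 | afhdeffdbcbaedbagdhcchfabcgbgdg
   3 |  23 | agdhcchfabcgbgdg
   4 |  18 | baedbagdhcchfabcgbgdg
   5 |  22 | bagdhcchfabcgbgdg
   6 |  16 | bcbaedbagdhcchfabcgbgdg
   7 |  32 | bcgbgdg
   8 |  35 | bgdg
   9 |  17 | cbaedbagdhcchfabcgbgdg
  10 |  27 | cchfabcgbgdg
  11 |  33 | cgbgdg
  12 |  28 | chfabcgbgdg
  13 |   3 | chgeeafhdeffdbcbaedbagdhcchfabcgbgdg
  14 |  21 | dbagdhcchfabcgbgdg
  15 |  15 | dbcbaedbagdhcchfabcgbgdg
  16 |  11 | deffdbcbaedbagdhcchfabcgbgdg
  17 |   1 | dfchgeeafhdeffdbcbaedbagdhcchfabcgbgdg
  18 |  37 | dg
  19 |  25 | dhcchfabcgbgdg
  20 |   7 | eafhdeffdbcbaedbagdhcchfabcgbgdg
  21 |  20 | edbagdhcchfabcgbgdg
  22 |   6 | eeafhdeffdbcbaedbagdhcchfabcgbgdg
  23 |  12 | effdbcbaedbagdhcchfabcgbgdg
  24 |  30 | fabcgbgdg
  25 |   2 | fchgeeafhdeffdbcbaedbagdhcchfabcgbgdg
  26 |  14 | fdbcbaedbagdhcchfabcgbgdg
  27 |  13 | ffdbcbaedbagdhcchfabcgbgdg
  28 |   9 | fhdeffdbcbaedbagdhcchfabcgbgdg
  29 |  38 | g
  30 |  34 | gbgdg
  31 |   0 | gdfchgeeafhdeffdbcbaedbagdhcchfabcgbgdg
  32 |  36 | gdg
  33 |  24 | gdhcchfabcgbgdg
  34 |   5 | geeafhdeffdbcbaedbagdhcchfabcgbgdg
  35 |  26 | hcchfabcgbgdg
  36 |  10 | hdeffdbcbaedbagdhcchfabcgbgdg
  37 |  29 | hfabcgbgdg
  38 |   4 | hgeeafhdeffdbcbaedbagdhcchfabcgbgdg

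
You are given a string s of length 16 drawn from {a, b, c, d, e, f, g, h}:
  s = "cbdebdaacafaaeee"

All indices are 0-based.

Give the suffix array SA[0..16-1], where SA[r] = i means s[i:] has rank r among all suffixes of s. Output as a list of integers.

rank→(start, suffix):
  0 → (6, 'aacafaaeee')
  1 → (11, 'aaeee')
  2 → (7, 'acafaaeee')
  3 → (12, 'aeee')
  4 → (9, 'afaaeee')
  5 → (4, 'bdaacafaaeee')
  6 → (1, 'bdebdaacafaaeee')
  7 → (8, 'cafaaeee')
  8 → (0, 'cbdebdaacafaaeee')
  9 → (5, 'daacafaaeee')
  10 → (2, 'debdaacafaaeee')
  11 → (15, 'e')
  12 → (3, 'ebdaacafaaeee')
  13 → (14, 'ee')
  14 → (13, 'eee')
  15 → (10, 'faaeee')

[6, 11, 7, 12, 9, 4, 1, 8, 0, 5, 2, 15, 3, 14, 13, 10]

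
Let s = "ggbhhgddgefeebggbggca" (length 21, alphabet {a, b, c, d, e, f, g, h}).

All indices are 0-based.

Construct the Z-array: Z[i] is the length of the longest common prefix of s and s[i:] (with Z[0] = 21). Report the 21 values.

Z[0]=21
i=1: fresh scan; Z[1]=1 grow→box=[1,2)
i=2: fresh scan; Z[2]=0
i=3: fresh scan; Z[3]=0
i=4: fresh scan; Z[4]=0
i=5: fresh scan; Z[5]=1 grow→box=[5,6)
i=6: fresh scan; Z[6]=0
i=7: fresh scan; Z[7]=0
i=8: fresh scan; Z[8]=1 grow→box=[8,9)
i=9: fresh scan; Z[9]=0
i=10: fresh scan; Z[10]=0
i=11: fresh scan; Z[11]=0
i=12: fresh scan; Z[12]=0
i=13: fresh scan; Z[13]=0
i=14: fresh scan; Z[14]=3 grow→box=[14,17)
i=15: min(r-i=2, Z[1]=1)=1; Z[15]=1
i=16: min(r-i=1, Z[2]=0)=0; Z[16]=0
i=17: fresh scan; Z[17]=2 grow→box=[17,19)
i=18: min(r-i=1, Z[1]=1)=1; Z[18]=1
i=19: fresh scan; Z[19]=0
i=20: fresh scan; Z[20]=0

[21, 1, 0, 0, 0, 1, 0, 0, 1, 0, 0, 0, 0, 0, 3, 1, 0, 2, 1, 0, 0]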